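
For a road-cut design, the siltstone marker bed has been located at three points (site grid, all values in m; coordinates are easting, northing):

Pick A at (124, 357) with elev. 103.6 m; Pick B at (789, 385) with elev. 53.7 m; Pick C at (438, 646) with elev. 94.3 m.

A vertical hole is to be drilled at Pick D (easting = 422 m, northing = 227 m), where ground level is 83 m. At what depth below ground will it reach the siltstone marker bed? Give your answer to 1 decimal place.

Two edge vectors: Pick A→Pick B = (665, 28, -49.9), Pick A→Pick C = (314, 289, -9.3).
Normal n = (Pick A→Pick B) × (Pick A→Pick C) = (14160.7, -9484.1, 183393).
So ∂z/∂easting = −n_x/n_z = −0.07722 and ∂z/∂northing = −n_y/n_z = 0.05171.
Intercept c from Pick A: 103.6 + 9.57 − 18.46 = 94.71.
At (422, 227): z_contact = −32.58 + 11.74 + 94.71 = 73.87 m.
Depth below ground = 83 − 73.87 = 9.1 m.

9.1 m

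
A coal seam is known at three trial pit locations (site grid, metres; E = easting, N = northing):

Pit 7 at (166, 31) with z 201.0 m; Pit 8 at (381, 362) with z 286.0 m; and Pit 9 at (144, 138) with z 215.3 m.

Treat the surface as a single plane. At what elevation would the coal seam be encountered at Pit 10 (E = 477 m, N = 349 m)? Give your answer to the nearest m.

Let the plane be z = a·E + b·N + c.
Pit 8−Pit 7: 215a + 331b = 85;  Pit 9−Pit 7: −22a + 107b = 14.3.
Solving gives a = 0.14401, b = 0.16325.
Then c = 201 − a·166 − b·31 = 172.03.
At (477, 349): z = 68.7 + 57.0 + 172.03 = 297.7 m.

298 m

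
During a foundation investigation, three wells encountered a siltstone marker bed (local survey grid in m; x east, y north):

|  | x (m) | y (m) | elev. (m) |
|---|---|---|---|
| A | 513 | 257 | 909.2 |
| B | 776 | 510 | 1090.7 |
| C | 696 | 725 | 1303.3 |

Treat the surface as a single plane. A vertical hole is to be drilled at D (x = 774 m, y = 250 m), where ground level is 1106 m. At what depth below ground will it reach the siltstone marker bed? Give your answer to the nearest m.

253 m

Let the plane be z = a·x + b·y + c.
B−A: 263a + 253b = 181.5;  C−A: 183a + 468b = 394.1.
Solving gives a = −0.19229, b = 0.91729.
Then c = 909.2 − a·513 − b·257 = 772.10.
At (774, 250): z_contact = −148.8 + 229.3 + 772.10 = 852.6 m.
Depth below ground = 1106 − 852.6 = 253 m.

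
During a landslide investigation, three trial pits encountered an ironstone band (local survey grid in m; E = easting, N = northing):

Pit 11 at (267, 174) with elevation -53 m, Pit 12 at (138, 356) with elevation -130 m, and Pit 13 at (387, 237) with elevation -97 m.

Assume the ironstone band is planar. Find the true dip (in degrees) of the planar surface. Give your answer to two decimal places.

Let the plane be z = a·E + b·N + c.
Pit 12−Pit 11: −129a + 182b = −77;  Pit 13−Pit 11: 120a + 63b = −44.
Solving gives a = −0.10535, b = −0.49775.
Gradient magnitude |∇z| = √(a² + b²) = √(0.01110 + 0.24775) = 0.50877.
True dip = arctan(0.50877) = 26.97°, dipping toward NNE (azimuth ≈ 012°).

26.97°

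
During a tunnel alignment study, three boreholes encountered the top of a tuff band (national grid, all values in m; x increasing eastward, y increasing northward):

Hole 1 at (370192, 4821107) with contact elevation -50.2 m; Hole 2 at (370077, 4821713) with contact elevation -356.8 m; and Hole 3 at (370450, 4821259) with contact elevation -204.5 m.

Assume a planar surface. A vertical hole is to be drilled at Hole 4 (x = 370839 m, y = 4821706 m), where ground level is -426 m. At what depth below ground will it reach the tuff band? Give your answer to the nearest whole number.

133 m

Let the plane be z = a·x + b·y + c.
Hole 2−Hole 1: −115a + 606b = −306.6;  Hole 3−Hole 1: 258a + 152b = −154.3.
Solving gives a = −0.26982189, b = −0.55714442.
Then c = -50.2 − a·370192 − b·4821107 = 2785888.56.
At (370839, 4821706): z_contact = −100060.5 − 2686386.6 + 2785888.56 = -558.5 m.
Depth below ground = -426 − (-558.5) = 133 m.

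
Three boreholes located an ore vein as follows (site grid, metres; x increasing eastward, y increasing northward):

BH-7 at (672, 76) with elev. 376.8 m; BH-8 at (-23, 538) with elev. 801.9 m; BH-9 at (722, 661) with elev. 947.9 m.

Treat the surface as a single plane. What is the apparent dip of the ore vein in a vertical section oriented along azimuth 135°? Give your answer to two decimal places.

33.55°

Let the plane be z = a·x + b·y + c.
BH-8−BH-7: −695a + 462b = 425.1;  BH-9−BH-7: 50a + 585b = 571.1.
Solving gives a = 0.03529, b = 0.97322.
Unit vector along 135° is (sin 135°, cos 135°) = (0.7071, -0.7071).
Slope in that direction = a·(0.7071) + b·(-0.7071) = −0.66322.
Apparent dip = arctan|0.66322| = 33.55° (true dip is 44.2°, so apparent ≤ true as expected).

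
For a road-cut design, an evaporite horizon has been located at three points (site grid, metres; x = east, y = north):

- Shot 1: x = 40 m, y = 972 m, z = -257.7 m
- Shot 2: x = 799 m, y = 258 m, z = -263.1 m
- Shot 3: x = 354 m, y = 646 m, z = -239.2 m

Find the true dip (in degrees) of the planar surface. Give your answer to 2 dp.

Let the plane be z = a·x + b·y + c.
Shot 2−Shot 1: 759a − 714b = −5.4;  Shot 3−Shot 1: 314a − 326b = 18.5.
Solving gives a = −0.64418, b = −0.67721.
Gradient magnitude |∇z| = √(a² + b²) = √(0.41496 + 0.45862) = 0.93466.
True dip = arctan(0.93466) = 43.07°, dipping toward NE (azimuth ≈ 044°).

43.07°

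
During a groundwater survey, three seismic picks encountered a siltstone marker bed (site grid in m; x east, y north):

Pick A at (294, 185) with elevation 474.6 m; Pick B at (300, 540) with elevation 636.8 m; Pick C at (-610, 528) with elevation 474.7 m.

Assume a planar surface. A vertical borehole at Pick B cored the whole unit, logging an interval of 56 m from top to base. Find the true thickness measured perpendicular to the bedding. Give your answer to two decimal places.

50.38 m

Let the plane be z = a·x + b·y + c.
Pick B−Pick A: 6a + 355b = 162.2;  Pick C−Pick A: −904a + 343b = 0.1.
Solving gives a = 0.17215, b = 0.45399.
|∇z| = √(a²+b²) = 0.48553, so dip δ = arctan(0.48553) = 25.90°.
True thickness = vertical thickness × cos δ = 56 × cos 25.90° = 50.38 m.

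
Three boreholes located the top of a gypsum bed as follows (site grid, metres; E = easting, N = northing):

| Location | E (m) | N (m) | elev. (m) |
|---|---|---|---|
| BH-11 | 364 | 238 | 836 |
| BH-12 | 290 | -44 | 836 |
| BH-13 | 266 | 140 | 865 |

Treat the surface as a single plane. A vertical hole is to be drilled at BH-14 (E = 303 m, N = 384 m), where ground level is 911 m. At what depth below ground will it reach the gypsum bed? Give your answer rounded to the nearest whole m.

35 m

Let the plane be z = a·E + b·N + c.
BH-12−BH-11: −74a − 282b = 0;  BH-13−BH-11: −98a − 98b = 29.
Solving gives a = −0.40120, b = 0.10528.
Then c = 836 − a·364 − b·238 = 956.98.
At (303, 384): z_contact = −121.6 + 40.4 + 956.98 = 875.8 m.
Depth below ground = 911 − 875.8 = 35 m.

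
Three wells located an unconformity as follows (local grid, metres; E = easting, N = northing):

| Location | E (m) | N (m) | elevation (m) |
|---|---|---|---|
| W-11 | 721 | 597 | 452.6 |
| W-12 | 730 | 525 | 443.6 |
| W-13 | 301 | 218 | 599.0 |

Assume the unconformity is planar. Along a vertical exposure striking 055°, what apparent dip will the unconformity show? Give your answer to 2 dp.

16.58°

Two edge vectors: W-11→W-12 = (9, -72, -9), W-11→W-13 = (-420, -379, 146.4).
Normal n = (W-11→W-12) × (W-11→W-13) = (-13951.8, 2462.4, -33651).
So ∂z/∂E = −n_x/n_z = −0.41460 and ∂z/∂N = −n_y/n_z = 0.07317.
Unit vector along 055° is (sin 55°, cos 55°) = (0.8192, 0.5736).
Slope in that direction = a·(0.8192) + b·(0.5736) = −0.29765.
Apparent dip = arctan|0.29765| = 16.58° (true dip is 22.8°, so apparent ≤ true as expected).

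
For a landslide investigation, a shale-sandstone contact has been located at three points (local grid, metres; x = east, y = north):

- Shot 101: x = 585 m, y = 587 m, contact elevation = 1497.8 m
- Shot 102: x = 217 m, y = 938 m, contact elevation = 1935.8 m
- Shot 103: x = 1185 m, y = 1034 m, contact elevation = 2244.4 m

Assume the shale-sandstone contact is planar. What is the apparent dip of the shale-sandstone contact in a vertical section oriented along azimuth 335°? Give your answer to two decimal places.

Let the plane be z = a·x + b·y + c.
Shot 102−Shot 101: −368a + 351b = 438;  Shot 103−Shot 101: 600a + 447b = 746.6.
Solving gives a = 0.17668, b = 1.43310.
Unit vector along 335° is (sin 335°, cos 335°) = (-0.4226, 0.9063).
Slope in that direction = a·(-0.4226) + b·(0.9063) = 1.22416.
Apparent dip = arctan|1.22416| = 50.76° (true dip is 55.3°, so apparent ≤ true as expected).

50.76°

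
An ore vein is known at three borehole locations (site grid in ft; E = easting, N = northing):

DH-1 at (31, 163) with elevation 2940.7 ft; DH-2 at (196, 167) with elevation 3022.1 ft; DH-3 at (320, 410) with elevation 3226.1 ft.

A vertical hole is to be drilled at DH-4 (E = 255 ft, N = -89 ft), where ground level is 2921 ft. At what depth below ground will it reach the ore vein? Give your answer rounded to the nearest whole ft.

Two edge vectors: DH-1→DH-2 = (165, 4, 81.4), DH-1→DH-3 = (289, 247, 285.4).
Normal n = (DH-1→DH-2) × (DH-1→DH-3) = (-18964.2, -23566.4, 39599).
So ∂z/∂E = −n_x/n_z = 0.47891 and ∂z/∂N = −n_y/n_z = 0.59513.
Intercept c from DH-1: 2940.7 − 14.85 − 97.01 = 2828.85.
At (255, -89): z_contact = 122.1 − 53.0 + 2828.85 = 2898.0 ft.
Depth below ground = 2921 − 2898.0 = 23 ft.

23 ft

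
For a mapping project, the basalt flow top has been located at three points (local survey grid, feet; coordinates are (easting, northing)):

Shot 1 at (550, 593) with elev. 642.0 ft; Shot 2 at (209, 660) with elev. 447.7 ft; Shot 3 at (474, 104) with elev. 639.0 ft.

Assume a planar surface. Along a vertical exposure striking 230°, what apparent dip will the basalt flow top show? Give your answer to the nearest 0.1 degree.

20.5°

Two edge vectors: Shot 1→Shot 2 = (-341, 67, -194.3), Shot 1→Shot 3 = (-76, -489, -3).
Normal n = (Shot 1→Shot 2) × (Shot 1→Shot 3) = (-95213.7, 13743.8, 171841).
So ∂z/∂E = −n_x/n_z = 0.55408 and ∂z/∂N = −n_y/n_z = −0.07998.
Unit vector along 230° is (sin 230°, cos 230°) = (-0.7660, -0.6428).
Slope in that direction = a·(-0.7660) + b·(-0.6428) = −0.37304.
Apparent dip = arctan|0.37304| = 20.5° (true dip is 29.2°, so apparent ≤ true as expected).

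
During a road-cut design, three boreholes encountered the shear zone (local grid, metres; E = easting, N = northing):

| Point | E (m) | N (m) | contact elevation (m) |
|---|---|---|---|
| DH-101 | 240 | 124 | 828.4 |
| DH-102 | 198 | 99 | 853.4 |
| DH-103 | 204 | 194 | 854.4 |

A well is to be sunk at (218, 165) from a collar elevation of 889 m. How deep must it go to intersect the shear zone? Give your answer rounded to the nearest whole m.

45 m

Two edge vectors: DH-101→DH-102 = (-42, -25, 25), DH-101→DH-103 = (-36, 70, 26).
Normal n = (DH-101→DH-102) × (DH-101→DH-103) = (-2400, 192, -3840).
So ∂z/∂E = −n_x/n_z = −0.62500 and ∂z/∂N = −n_y/n_z = 0.05000.
Intercept c from DH-101: 828.4 + 150.00 − 6.20 = 972.20.
At (218, 165): z_contact = −136.2 + 8.2 + 972.20 = 844.2 m.
Depth below ground = 889 − 844.2 = 45 m.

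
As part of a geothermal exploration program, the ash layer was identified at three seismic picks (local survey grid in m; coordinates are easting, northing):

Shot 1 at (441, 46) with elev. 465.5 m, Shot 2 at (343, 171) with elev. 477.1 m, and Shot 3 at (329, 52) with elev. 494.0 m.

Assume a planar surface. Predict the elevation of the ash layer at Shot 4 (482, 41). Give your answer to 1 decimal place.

Let the plane be z = a·easting + b·northing + c.
Shot 2−Shot 1: −98a + 125b = 11.6;  Shot 3−Shot 1: −112a + 6b = 28.5.
Solving gives a = −0.26043, b = −0.11138.
Then c = 465.5 − a·441 − b·46 = 585.47.
At (482, 41): z = −125.5 − 4.6 + 585.47 = 455.4 m.

455.4 m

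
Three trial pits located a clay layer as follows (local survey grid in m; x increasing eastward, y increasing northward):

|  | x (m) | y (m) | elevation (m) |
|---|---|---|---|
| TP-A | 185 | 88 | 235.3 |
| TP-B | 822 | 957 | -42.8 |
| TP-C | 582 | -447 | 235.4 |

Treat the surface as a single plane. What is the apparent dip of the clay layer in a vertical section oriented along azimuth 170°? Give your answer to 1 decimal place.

6.9°

Let the plane be z = a·x + b·y + c.
TP-B−TP-A: 637a + 869b = −278.1;  TP-C−TP-A: 397a − 535b = 0.1.
Solving gives a = −0.21683, b = −0.16108.
Unit vector along 170° is (sin 170°, cos 170°) = (0.1736, -0.9848).
Slope in that direction = a·(0.1736) + b·(-0.9848) = 0.12099.
Apparent dip = arctan|0.12099| = 6.9° (true dip is 15.1°, so apparent ≤ true as expected).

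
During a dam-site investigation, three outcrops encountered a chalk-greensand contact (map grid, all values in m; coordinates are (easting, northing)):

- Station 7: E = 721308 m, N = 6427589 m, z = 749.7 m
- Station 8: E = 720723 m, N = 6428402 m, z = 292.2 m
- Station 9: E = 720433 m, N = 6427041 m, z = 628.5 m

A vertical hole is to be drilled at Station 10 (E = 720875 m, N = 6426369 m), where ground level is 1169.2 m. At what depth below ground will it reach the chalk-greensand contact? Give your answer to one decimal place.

Two edge vectors: Station 7→Station 8 = (-585, 813, -457.5), Station 7→Station 9 = (-875, -548, -121.2).
Normal n = (Station 7→Station 8) × (Station 7→Station 9) = (-349245.6, 329410.5, 1031955).
So ∂z/∂E = −n_x/n_z = 0.338431036 and ∂z/∂N = −n_y/n_z = −0.319210140.
Intercept c from Station 7: 749.7 − 244113.01 + 2051751.58 = 1808388.27.
At (720875, 6426369): z_contact = 243966.47 − 2051362.15 + 1808388.27 = 992.60 m.
Depth below ground = 1169.2 − 992.60 = 176.6 m.

176.6 m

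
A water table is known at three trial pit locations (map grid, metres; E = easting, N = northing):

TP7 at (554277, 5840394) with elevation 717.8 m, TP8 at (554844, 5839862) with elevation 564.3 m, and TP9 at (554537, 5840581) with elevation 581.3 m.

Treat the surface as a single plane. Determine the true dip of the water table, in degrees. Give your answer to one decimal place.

23.9°

Let the plane be z = a·E + b·N + c.
TP8−TP7: 567a − 532b = −153.5;  TP9−TP7: 260a + 187b = −136.5.
Solving gives a = −0.41466, b = −0.15341.
Gradient magnitude |∇z| = √(a² + b²) = √(0.17195 + 0.02353) = 0.44213.
True dip = arctan(0.44213) = 23.9°, dipping toward ENE (azimuth ≈ 070°).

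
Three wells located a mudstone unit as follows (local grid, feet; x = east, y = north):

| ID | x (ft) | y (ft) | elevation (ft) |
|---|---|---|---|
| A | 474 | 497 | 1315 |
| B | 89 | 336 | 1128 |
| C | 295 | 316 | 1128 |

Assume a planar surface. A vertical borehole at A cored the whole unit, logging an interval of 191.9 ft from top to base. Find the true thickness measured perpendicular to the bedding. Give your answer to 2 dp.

Let the plane be z = a·x + b·y + c.
B−A: −385a − 161b = −187;  C−A: −179a − 181b = −187.
Solving gives a = 0.09152, b = 0.94264.
|∇z| = √(a²+b²) = 0.94707, so dip δ = arctan(0.94707) = 43.44°.
True thickness = vertical thickness × cos δ = 191.9 × cos 43.44° = 139.33 ft.

139.33 ft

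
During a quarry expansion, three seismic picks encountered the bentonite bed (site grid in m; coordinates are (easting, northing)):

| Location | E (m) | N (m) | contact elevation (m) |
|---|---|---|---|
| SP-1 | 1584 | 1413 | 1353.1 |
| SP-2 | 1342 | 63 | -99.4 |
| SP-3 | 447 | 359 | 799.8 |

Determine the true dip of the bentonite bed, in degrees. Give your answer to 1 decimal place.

53.2°

Let the plane be z = a·E + b·N + c.
SP-2−SP-1: −242a − 1350b = −1452.5;  SP-3−SP-1: −1137a − 1054b = −553.3.
Solving gives a = −0.61254, b = 1.18573.
Gradient magnitude |∇z| = √(a² + b²) = √(0.37521 + 1.40595) = 1.33460.
True dip = arctan(1.33460) = 53.2°, dipping toward SSE (azimuth ≈ 153°).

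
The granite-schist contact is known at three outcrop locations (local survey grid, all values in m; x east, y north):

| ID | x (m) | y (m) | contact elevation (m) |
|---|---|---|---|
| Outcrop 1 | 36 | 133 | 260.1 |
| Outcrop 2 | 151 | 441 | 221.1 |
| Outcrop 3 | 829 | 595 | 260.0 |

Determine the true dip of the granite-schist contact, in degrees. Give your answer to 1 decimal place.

Let the plane be z = a·x + b·y + c.
Outcrop 2−Outcrop 1: 115a + 308b = −39;  Outcrop 3−Outcrop 1: 793a + 462b = −0.1.
Solving gives a = 0.09412, b = −0.16176.
Gradient magnitude |∇z| = √(a² + b²) = √(0.00886 + 0.02617) = 0.18715.
True dip = arctan(0.18715) = 10.6°, dipping toward NNW (azimuth ≈ 330°).

10.6°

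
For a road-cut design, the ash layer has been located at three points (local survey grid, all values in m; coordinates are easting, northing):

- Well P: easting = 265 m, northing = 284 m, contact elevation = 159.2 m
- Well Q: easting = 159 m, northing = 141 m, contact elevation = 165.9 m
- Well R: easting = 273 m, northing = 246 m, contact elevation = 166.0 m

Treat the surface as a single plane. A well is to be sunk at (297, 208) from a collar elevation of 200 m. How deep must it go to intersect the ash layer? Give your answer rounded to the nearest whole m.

Let the plane be z = a·easting + b·northing + c.
Well Q−Well P: −106a − 143b = 6.7;  Well R−Well P: 8a − 38b = 6.8.
Solving gives a = 0.13879, b = −0.14973.
Then c = 159.2 − a·265 − b·284 = 164.94.
At (297, 208): z_contact = 41.2 − 31.1 + 164.94 = 175.0 m.
Depth below ground = 200 − 175.0 = 25 m.

25 m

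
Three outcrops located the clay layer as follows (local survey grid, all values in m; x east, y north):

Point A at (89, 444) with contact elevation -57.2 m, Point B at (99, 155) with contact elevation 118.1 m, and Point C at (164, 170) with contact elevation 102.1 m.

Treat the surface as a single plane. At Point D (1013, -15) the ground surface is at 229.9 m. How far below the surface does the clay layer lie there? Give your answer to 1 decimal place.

104.3 m

Two edge vectors: Point A→Point B = (10, -289, 175.3), Point A→Point C = (75, -274, 159.3).
Normal n = (Point A→Point B) × (Point A→Point C) = (1994.5, 11554.5, 18935).
So ∂z/∂x = −n_x/n_z = −0.105334 and ∂z/∂y = −n_y/n_z = −0.610219.
Intercept c from Point A: -57.2 + 9.37 + 270.94 = 223.11.
At (1013, -15): z_contact = −106.70 + 9.15 + 223.11 = 125.56 m.
Depth below ground = 229.9 − 125.56 = 104.3 m.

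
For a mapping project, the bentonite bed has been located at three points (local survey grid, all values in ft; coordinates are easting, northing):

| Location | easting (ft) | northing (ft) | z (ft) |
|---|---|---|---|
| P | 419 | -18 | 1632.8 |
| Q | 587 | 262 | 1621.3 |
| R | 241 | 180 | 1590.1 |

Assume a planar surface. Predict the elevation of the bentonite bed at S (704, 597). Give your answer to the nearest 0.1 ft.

1597.8 ft

Two edge vectors: P→Q = (168, 280, -11.5), P→R = (-178, 198, -42.7).
Normal n = (P→Q) × (P→R) = (-9679, 9220.6, 83104).
So ∂z/∂easting = −n_x/n_z = 0.11647 and ∂z/∂northing = −n_y/n_z = −0.11095.
Intercept c from P: 1632.8 − 48.80 − 2.00 = 1582.00.
At (704, 597): z = 82.0 − 66.2 + 1582.00 = 1597.8 ft.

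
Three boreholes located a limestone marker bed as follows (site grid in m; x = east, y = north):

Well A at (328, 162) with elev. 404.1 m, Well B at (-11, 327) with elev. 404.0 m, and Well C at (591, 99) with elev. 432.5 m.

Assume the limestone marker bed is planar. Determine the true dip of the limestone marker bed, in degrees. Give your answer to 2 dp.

Let the plane be z = a·x + b·y + c.
Well B−Well A: −339a + 165b = −0.1;  Well C−Well A: 263a − 63b = 28.4.
Solving gives a = 0.21235, b = 0.43567.
Gradient magnitude |∇z| = √(a² + b²) = √(0.04509 + 0.18981) = 0.48466.
True dip = arctan(0.48466) = 25.86°, dipping toward SSW (azimuth ≈ 206°).

25.86°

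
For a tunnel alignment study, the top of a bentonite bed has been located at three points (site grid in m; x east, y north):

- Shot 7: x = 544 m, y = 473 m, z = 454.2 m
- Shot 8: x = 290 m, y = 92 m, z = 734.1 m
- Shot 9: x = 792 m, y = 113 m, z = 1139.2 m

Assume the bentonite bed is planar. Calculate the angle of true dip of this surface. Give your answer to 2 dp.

Let the plane be z = a·x + b·y + c.
Shot 8−Shot 7: −254a − 381b = 279.9;  Shot 9−Shot 7: 248a − 360b = 685.
Solving gives a = 0.86174, b = −1.30914.
Gradient magnitude |∇z| = √(a² + b²) = √(0.74259 + 1.71384) = 1.56730.
True dip = arctan(1.56730) = 57.46°, dipping toward NNW (azimuth ≈ 327°).

57.46°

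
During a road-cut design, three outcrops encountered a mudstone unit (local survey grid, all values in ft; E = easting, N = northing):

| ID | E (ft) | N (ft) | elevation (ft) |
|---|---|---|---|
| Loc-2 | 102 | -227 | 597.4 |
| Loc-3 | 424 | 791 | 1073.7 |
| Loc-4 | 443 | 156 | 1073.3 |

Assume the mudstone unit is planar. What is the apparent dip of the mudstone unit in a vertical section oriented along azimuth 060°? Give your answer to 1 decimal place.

Two edge vectors: Loc-2→Loc-3 = (322, 1018, 476.3), Loc-2→Loc-4 = (341, 383, 475.9).
Normal n = (Loc-2→Loc-3) × (Loc-2→Loc-4) = (302043.3, 9178.5, -223812).
So ∂z/∂E = −n_x/n_z = 1.34954 and ∂z/∂N = −n_y/n_z = 0.04101.
Unit vector along 060° is (sin 60°, cos 60°) = (0.8660, 0.5000).
Slope in that direction = a·(0.8660) + b·(0.5000) = 1.18924.
Apparent dip = arctan|1.18924| = 49.9° (true dip is 53.5°, so apparent ≤ true as expected).

49.9°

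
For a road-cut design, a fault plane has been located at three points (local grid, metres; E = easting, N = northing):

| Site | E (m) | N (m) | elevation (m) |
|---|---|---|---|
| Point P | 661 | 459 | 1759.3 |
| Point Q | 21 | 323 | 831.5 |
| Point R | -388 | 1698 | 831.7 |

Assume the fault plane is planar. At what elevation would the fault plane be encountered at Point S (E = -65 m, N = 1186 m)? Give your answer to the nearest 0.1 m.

Two edge vectors: Point P→Point Q = (-640, -136, -927.8), Point P→Point R = (-1049, 1239, -927.6).
Normal n = (Point P→Point Q) × (Point P→Point R) = (1275697.8, 379598.2, -935624).
So ∂z/∂E = −n_x/n_z = 1.363473 and ∂z/∂N = −n_y/n_z = 0.405717.
Intercept c from Point P: 1759.3 − 901.26 − 186.22 = 671.82.
At (-65, 1186): z = −88.6 + 481.2 + 671.82 = 1064.4 m.

1064.4 m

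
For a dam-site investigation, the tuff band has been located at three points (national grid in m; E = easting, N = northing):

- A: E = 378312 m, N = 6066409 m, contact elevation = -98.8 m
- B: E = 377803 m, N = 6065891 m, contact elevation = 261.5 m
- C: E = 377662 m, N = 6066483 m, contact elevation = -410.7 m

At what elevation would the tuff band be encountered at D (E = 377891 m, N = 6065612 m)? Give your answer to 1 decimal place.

Two edge vectors: A→B = (-509, -518, 360.3), A→C = (-650, 74, -311.9).
Normal n = (A→B) × (A→C) = (134902, -392952.1, -374366).
So ∂z/∂E = −n_x/n_z = 0.360347895 and ∂z/∂N = −n_y/n_z = −1.049646870.
Intercept c from A: -98.8 − 136323.93 + 6367587.22 = 6231164.48.
At (377891, 6065612): z = 136172.2 − 6366750.6 + 6231164.48 = 586.1 m.

586.1 m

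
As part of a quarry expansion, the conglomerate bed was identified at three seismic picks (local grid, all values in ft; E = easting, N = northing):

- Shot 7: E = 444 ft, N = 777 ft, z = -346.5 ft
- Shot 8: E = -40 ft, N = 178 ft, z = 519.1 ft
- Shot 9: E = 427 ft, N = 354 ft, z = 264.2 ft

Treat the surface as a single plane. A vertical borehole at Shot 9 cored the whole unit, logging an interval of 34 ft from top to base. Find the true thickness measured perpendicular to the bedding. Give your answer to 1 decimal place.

Two edge vectors: Shot 7→Shot 8 = (-484, -599, 865.6), Shot 7→Shot 9 = (-17, -423, 610.7).
Normal n = (Shot 7→Shot 8) × (Shot 7→Shot 9) = (339.5, 280863.6, 194549).
So ∂z/∂E = −n_x/n_z = −0.00175 and ∂z/∂N = −n_y/n_z = −1.44367.
|∇z| = √(a²+b²) = 1.44367, so dip δ = arctan(1.44367) = 55.29°.
True thickness = vertical thickness × cos δ = 34 × cos 55.29° = 19.4 ft.

19.4 ft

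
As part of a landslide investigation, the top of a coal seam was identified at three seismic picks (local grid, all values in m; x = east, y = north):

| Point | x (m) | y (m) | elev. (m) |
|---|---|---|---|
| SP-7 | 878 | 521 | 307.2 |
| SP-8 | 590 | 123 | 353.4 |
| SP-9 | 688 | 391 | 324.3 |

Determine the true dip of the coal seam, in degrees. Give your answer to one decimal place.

Two edge vectors: SP-7→SP-8 = (-288, -398, 46.2), SP-7→SP-9 = (-190, -130, 17.1).
Normal n = (SP-7→SP-8) × (SP-7→SP-9) = (-799.8, -3853.2, -38180).
So ∂z/∂x = −n_x/n_z = −0.02095 and ∂z/∂y = −n_y/n_z = −0.10092.
Gradient magnitude |∇z| = √(a² + b²) = √(0.00044 + 0.01019) = 0.10307.
True dip = arctan(0.10307) = 5.9°, dipping toward NNE (azimuth ≈ 012°).

5.9°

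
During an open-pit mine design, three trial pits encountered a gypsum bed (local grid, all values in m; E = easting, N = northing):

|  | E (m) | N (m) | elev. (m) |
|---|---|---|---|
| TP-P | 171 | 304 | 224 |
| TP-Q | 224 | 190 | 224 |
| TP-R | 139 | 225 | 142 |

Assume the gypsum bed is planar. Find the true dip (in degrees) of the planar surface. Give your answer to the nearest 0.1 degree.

Two edge vectors: TP-P→TP-Q = (53, -114, 0), TP-P→TP-R = (-32, -79, -82).
Normal n = (TP-P→TP-Q) × (TP-P→TP-R) = (9348, 4346, -7835).
So ∂z/∂E = −n_x/n_z = 1.19311 and ∂z/∂N = −n_y/n_z = 0.55469.
Gradient magnitude |∇z| = √(a² + b²) = √(1.42351 + 0.30768) = 1.31575.
True dip = arctan(1.31575) = 52.8°, dipping toward WSW (azimuth ≈ 245°).

52.8°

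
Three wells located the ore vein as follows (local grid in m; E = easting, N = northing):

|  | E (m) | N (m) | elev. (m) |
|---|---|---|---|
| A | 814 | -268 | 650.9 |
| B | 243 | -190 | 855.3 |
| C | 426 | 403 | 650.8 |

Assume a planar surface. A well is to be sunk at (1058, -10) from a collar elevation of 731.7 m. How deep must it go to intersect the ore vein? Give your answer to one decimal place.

Two edge vectors: A→B = (-571, 78, 204.4), A→C = (-388, 671, -0.1).
Normal n = (A→B) × (A→C) = (-137160.2, -79364.3, -352877).
So ∂z/∂E = −n_x/n_z = −0.388691 and ∂z/∂N = −n_y/n_z = −0.224906.
Intercept c from A: 650.9 + 316.39 − 60.27 = 907.02.
At (1058, -10): z_contact = −411.24 + 2.25 + 907.02 = 498.03 m.
Depth below ground = 731.7 − 498.03 = 233.7 m.

233.7 m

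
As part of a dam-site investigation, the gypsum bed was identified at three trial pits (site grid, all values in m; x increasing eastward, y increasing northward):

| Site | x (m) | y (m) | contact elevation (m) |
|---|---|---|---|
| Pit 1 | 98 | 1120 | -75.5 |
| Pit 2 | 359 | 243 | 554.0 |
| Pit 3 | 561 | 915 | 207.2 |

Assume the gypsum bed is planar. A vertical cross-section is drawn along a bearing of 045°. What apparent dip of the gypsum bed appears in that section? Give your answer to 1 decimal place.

11.2°

Let the plane be z = a·x + b·y + c.
Pit 2−Pit 1: 261a − 877b = 629.5;  Pit 3−Pit 1: 463a − 205b = 282.7.
Solving gives a = 0.33721, b = −0.61743.
Unit vector along 045° is (sin 45°, cos 45°) = (0.7071, 0.7071).
Slope in that direction = a·(0.7071) + b·(0.7071) = −0.19815.
Apparent dip = arctan|0.19815| = 11.2° (true dip is 35.1°, so apparent ≤ true as expected).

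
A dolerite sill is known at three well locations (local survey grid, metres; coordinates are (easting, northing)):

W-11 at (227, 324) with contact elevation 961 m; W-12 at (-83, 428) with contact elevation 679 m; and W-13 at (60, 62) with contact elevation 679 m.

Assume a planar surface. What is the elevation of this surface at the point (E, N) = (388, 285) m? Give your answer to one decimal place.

Two edge vectors: W-11→W-12 = (-310, 104, -282), W-11→W-13 = (-167, -262, -282).
Normal n = (W-11→W-12) × (W-11→W-13) = (-103212, -40326, 98588).
So ∂z/∂E = −n_x/n_z = 1.04690 and ∂z/∂N = −n_y/n_z = 0.40904.
Intercept c from W-11: 961 − 237.65 − 132.53 = 590.83.
At (388, 285): z = 406.2 + 116.6 + 590.83 = 1113.6 m.

1113.6 m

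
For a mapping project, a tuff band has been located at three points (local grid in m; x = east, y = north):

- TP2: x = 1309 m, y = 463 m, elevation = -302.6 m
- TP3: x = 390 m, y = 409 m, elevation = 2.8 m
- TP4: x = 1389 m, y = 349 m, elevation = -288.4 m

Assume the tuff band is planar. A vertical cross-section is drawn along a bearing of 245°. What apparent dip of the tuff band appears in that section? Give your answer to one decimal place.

23.2°

Let the plane be z = a·x + b·y + c.
TP3−TP2: −919a − 54b = 305.4;  TP4−TP2: 80a − 114b = 14.2.
Solving gives a = −0.31213, b = −0.34360.
Unit vector along 245° is (sin 245°, cos 245°) = (-0.9063, -0.4226).
Slope in that direction = a·(-0.9063) + b·(-0.4226) = 0.42810.
Apparent dip = arctan|0.42810| = 23.2° (true dip is 24.9°, so apparent ≤ true as expected).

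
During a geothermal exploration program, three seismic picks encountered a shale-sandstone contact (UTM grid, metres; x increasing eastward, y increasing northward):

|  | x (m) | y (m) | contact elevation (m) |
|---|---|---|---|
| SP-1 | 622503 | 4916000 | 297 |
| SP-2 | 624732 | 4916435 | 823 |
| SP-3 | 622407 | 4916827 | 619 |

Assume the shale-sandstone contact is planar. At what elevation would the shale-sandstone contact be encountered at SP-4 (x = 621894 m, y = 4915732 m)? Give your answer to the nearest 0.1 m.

Let the plane be z = a·x + b·y + c.
SP-2−SP-1: 2229a + 435b = 526;  SP-3−SP-1: −96a + 827b = 322.
Solving gives a = 0.156450731, b = 0.407520278.
Then c = 297 − a·622503 − b·4916000 = −2100463.74.
At (621894, 4915732): z = 97295.8 + 2003260.5 − 2100463.74 = 92.5 m.

92.5 m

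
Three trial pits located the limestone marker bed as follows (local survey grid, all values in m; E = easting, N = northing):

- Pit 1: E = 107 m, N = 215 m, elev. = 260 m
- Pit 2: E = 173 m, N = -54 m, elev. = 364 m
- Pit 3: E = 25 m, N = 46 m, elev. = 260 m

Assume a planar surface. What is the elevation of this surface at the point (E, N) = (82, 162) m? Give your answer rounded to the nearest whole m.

Let the plane be z = a·E + b·N + c.
Pit 2−Pit 1: 66a − 269b = 104;  Pit 3−Pit 1: −82a − 169b = 0.
Solving gives a = 0.52921, b = −0.25677.
Then c = 260 − a·107 − b·215 = 258.58.
At (82, 162): z = 43.4 − 41.6 + 258.58 = 260.4 m.

260 m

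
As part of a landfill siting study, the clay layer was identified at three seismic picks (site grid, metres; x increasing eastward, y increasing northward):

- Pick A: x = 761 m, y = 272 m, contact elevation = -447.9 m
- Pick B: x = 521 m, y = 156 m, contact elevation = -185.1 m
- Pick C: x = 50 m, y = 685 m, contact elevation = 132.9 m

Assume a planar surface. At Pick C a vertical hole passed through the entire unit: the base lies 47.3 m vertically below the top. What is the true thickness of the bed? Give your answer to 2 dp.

Let the plane be z = a·x + b·y + c.
Pick B−Pick A: −240a − 116b = 262.8;  Pick C−Pick A: −711a + 413b = 580.8.
Solving gives a = −0.96868, b = −0.26134.
|∇z| = √(a²+b²) = 1.00332, so dip δ = arctan(1.00332) = 45.09°.
True thickness = vertical thickness × cos δ = 47.3 × cos 45.09° = 33.39 m.

33.39 m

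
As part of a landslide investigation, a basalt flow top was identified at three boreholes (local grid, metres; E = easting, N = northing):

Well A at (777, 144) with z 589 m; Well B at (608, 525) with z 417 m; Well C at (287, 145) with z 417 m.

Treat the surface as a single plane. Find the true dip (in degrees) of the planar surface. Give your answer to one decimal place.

24.6°

Let the plane be z = a·E + b·N + c.
Well B−Well A: −169a + 381b = −172;  Well C−Well A: −490a + 1b = −172.
Solving gives a = 0.35042, b = −0.29601.
Gradient magnitude |∇z| = √(a² + b²) = √(0.12279 + 0.08762) = 0.45871.
True dip = arctan(0.45871) = 24.6°, dipping toward NW (azimuth ≈ 310°).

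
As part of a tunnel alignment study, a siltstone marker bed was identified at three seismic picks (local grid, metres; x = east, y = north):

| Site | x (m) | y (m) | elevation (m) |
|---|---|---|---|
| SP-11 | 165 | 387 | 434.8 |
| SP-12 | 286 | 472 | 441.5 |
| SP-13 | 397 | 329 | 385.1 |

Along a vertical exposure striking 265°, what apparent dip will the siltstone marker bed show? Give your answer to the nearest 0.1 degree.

Let the plane be z = a·x + b·y + c.
SP-12−SP-11: 121a + 85b = 6.7;  SP-13−SP-11: 232a − 58b = −49.7.
Solving gives a = −0.14346, b = 0.28305.
Unit vector along 265° is (sin 265°, cos 265°) = (-0.9962, -0.0872).
Slope in that direction = a·(-0.9962) + b·(-0.0872) = 0.11825.
Apparent dip = arctan|0.11825| = 6.7° (true dip is 17.6°, so apparent ≤ true as expected).

6.7°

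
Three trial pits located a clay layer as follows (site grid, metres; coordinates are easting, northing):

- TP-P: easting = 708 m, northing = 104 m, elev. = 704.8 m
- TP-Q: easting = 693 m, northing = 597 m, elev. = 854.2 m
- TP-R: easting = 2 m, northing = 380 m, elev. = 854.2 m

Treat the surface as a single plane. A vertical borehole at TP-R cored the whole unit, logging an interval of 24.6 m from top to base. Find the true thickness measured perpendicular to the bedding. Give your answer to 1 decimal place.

23.5 m

Let the plane be z = a·easting + b·northing + c.
TP-Q−TP-P: −15a + 493b = 149.4;  TP-R−TP-P: −706a + 276b = 149.4.
Solving gives a = −0.09427, b = 0.30017.
|∇z| = √(a²+b²) = 0.31463, so dip δ = arctan(0.31463) = 17.47°.
True thickness = vertical thickness × cos δ = 24.6 × cos 17.47° = 23.5 m.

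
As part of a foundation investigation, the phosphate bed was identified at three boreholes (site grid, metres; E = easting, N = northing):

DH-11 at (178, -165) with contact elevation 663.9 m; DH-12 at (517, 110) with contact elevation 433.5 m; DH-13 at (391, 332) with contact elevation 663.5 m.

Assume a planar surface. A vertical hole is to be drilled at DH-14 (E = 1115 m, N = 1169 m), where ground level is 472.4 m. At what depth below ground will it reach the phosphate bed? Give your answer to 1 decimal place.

189.8 m

Two edge vectors: DH-11→DH-12 = (339, 275, -230.4), DH-11→DH-13 = (213, 497, -0.4).
Normal n = (DH-11→DH-12) × (DH-11→DH-13) = (114398.8, -48939.6, 109908).
So ∂z/∂E = −n_x/n_z = −1.040860 and ∂z/∂N = −n_y/n_z = 0.445278.
Intercept c from DH-11: 663.9 + 185.27 + 73.47 = 922.64.
At (1115, 1169): z_contact = −1160.56 + 520.53 + 922.64 = 282.62 m.
Depth below ground = 472.4 − 282.62 = 189.8 m.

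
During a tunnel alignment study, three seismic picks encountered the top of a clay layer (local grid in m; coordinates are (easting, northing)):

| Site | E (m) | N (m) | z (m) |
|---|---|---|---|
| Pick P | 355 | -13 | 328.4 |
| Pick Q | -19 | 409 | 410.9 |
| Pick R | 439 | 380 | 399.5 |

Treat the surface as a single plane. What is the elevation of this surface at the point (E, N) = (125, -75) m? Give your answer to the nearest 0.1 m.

Two edge vectors: Pick P→Pick Q = (-374, 422, 82.5), Pick P→Pick R = (84, 393, 71.1).
Normal n = (Pick P→Pick Q) × (Pick P→Pick R) = (-2418.3, 33521.4, -182430).
So ∂z/∂E = −n_x/n_z = −0.01326 and ∂z/∂N = −n_y/n_z = 0.18375.
Intercept c from Pick P: 328.4 + 4.71 + 2.39 = 335.49.
At (125, -75): z = −1.7 − 13.8 + 335.49 = 320.1 m.

320.1 m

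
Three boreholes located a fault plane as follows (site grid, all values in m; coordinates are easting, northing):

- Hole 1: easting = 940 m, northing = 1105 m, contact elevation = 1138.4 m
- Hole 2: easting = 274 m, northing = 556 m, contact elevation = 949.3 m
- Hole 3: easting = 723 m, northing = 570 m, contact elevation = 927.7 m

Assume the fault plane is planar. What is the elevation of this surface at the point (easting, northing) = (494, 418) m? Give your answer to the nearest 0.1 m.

Two edge vectors: Hole 1→Hole 2 = (-666, -549, -189.1), Hole 1→Hole 3 = (-217, -535, -210.7).
Normal n = (Hole 1→Hole 2) × (Hole 1→Hole 3) = (14505.8, -99291.5, 237177).
So ∂z/∂easting = −n_x/n_z = −0.061160 and ∂z/∂northing = −n_y/n_z = 0.418639.
Intercept c from Hole 1: 1138.4 + 57.49 − 462.60 = 733.29.
At (494, 418): z = −30.2 + 175.0 + 733.29 = 878.1 m.

878.1 m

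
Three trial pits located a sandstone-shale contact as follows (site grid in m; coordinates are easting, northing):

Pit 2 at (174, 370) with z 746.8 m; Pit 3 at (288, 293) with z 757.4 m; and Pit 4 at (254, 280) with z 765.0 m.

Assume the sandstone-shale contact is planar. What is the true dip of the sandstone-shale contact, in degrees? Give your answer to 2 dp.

Two edge vectors: Pit 2→Pit 3 = (114, -77, 10.6), Pit 2→Pit 4 = (80, -90, 18.2).
Normal n = (Pit 2→Pit 3) × (Pit 2→Pit 4) = (-447.4, -1226.8, -4100).
So ∂z/∂easting = −n_x/n_z = −0.10912 and ∂z/∂northing = −n_y/n_z = −0.29922.
Gradient magnitude |∇z| = √(a² + b²) = √(0.01191 + 0.08953) = 0.31850.
True dip = arctan(0.31850) = 17.67°, dipping toward NNE (azimuth ≈ 020°).

17.67°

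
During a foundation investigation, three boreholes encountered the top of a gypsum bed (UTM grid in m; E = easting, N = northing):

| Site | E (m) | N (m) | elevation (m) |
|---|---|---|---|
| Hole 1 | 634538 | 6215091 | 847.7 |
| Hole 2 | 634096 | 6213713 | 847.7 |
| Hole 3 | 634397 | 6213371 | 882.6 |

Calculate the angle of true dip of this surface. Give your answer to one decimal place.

5.1°

Let the plane be z = a·E + b·N + c.
Hole 2−Hole 1: −442a − 1378b = 0;  Hole 3−Hole 1: −141a − 1720b = 34.9.
Solving gives a = 0.08498, b = −0.02726.
Gradient magnitude |∇z| = √(a² + b²) = √(0.00722 + 0.00074) = 0.08924.
True dip = arctan(0.08924) = 5.1°, dipping toward WNW (azimuth ≈ 288°).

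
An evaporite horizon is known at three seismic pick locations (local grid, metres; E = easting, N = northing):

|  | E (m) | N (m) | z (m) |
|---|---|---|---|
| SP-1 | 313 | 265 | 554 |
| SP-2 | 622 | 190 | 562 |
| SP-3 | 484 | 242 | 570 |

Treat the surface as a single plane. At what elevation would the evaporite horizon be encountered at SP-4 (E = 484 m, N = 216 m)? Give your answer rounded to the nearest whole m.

554 m

Let the plane be z = a·E + b·N + c.
SP-2−SP-1: 309a − 75b = 8;  SP-3−SP-1: 171a − 23b = 16.
Solving gives a = 0.17768, b = 0.62539.
Then c = 554 − a·313 − b·265 = 332.66.
At (484, 216): z = 86.0 + 135.1 + 332.66 = 553.7 m.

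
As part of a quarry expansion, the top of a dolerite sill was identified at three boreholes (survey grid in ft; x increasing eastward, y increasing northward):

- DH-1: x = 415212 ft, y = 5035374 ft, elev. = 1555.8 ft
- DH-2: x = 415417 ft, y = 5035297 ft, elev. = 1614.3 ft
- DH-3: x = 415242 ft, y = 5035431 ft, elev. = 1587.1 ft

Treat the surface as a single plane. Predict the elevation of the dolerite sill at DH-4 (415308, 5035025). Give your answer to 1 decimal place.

Let the plane be z = a·x + b·y + c.
DH-2−DH-1: 205a − 77b = 58.5;  DH-3−DH-1: 30a + 57b = 31.3.
Solving gives a = 0.410475170, b = 0.333083244.
Then c = 1555.8 − a·415212 − b·5035374 = −1846077.12.
At (415308, 5035025): z = 170473.6 + 1677082.5 − 1846077.12 = 1479.0 ft.

1479.0 ft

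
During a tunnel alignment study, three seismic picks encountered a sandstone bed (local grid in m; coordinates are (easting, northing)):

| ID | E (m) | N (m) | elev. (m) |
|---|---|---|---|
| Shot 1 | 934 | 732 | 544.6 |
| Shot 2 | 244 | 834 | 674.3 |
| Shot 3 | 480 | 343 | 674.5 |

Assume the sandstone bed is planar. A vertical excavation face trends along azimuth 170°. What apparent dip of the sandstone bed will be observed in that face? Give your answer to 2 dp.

Two edge vectors: Shot 1→Shot 2 = (-690, 102, 129.7), Shot 1→Shot 3 = (-454, -389, 129.9).
Normal n = (Shot 1→Shot 2) × (Shot 1→Shot 3) = (63703.1, 30747.2, 314718).
So ∂z/∂E = −n_x/n_z = −0.20241 and ∂z/∂N = −n_y/n_z = −0.09770.
Unit vector along 170° is (sin 170°, cos 170°) = (0.1736, -0.9848).
Slope in that direction = a·(0.1736) + b·(-0.9848) = 0.06106.
Apparent dip = arctan|0.06106| = 3.49° (true dip is 12.7°, so apparent ≤ true as expected).

3.49°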